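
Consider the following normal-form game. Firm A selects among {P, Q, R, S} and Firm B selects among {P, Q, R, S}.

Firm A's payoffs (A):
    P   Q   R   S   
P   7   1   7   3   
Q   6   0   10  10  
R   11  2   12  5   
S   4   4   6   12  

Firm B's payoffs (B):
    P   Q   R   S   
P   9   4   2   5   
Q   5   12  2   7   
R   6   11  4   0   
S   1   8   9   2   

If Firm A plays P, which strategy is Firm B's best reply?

P

With Firm A fixed at P, Firm B's payoffs are: P → 9, Q → 4, R → 2, S → 5.
The maximum is 9, achieved by P.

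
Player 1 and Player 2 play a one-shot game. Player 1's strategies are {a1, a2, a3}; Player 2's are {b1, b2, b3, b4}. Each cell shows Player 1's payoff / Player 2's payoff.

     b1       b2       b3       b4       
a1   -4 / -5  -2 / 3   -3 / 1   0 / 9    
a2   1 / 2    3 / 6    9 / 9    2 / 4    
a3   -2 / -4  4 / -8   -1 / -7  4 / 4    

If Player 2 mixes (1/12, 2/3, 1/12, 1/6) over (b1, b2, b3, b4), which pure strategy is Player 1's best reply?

a2

Player 1's best reply maximizes expected payoff against the mix.
a1: (1/12)·(-4) + (2/3)·(-2) + (1/12)·(-3) + (1/6)·0 = -23/12
a2: (1/12)·1 + (2/3)·3 + (1/12)·9 + (1/6)·2 = 19/6
a3: (1/12)·(-2) + (2/3)·4 + (1/12)·(-1) + (1/6)·4 = 37/12
Highest expected payoff is 19/6, from a2.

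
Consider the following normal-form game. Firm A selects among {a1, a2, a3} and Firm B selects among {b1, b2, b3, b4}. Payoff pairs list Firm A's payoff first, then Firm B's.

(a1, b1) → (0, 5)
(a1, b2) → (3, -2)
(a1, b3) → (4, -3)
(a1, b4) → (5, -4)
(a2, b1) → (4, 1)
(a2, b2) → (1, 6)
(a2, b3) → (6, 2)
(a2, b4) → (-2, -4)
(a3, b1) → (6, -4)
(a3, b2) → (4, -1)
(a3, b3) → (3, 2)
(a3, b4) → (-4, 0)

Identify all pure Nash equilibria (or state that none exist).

None

Find each player's best response to every opponent strategy; NE are the intersections.
Firm A's best responses — vs b1: a3 (payoff 6); vs b2: a3 (payoff 4); vs b3: a2 (payoff 6); vs b4: a1 (payoff 5).
Firm B's best responses — vs a1: b1 (payoff 5); vs a2: b2 (payoff 6); vs a3: b3 (payoff 2).
No cell has both players best-responding. For instance, Firm A's best reply to b1 is a3, but against a3 Firm B prefers b3 over b1.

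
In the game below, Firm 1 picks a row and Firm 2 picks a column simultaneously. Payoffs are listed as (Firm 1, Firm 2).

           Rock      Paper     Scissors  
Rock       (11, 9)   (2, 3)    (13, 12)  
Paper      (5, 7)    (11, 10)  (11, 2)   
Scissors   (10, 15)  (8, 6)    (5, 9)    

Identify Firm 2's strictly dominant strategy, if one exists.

None

Check whether one of Firm 2's strategies beats all alternatives regardless of what the opponent does.
Rock is not dominant: against Rock, Scissors gives 12 > 9.
Paper is not dominant: against Rock, Rock gives 9 > 3.
Scissors is not dominant: against Paper, Rock gives 7 > 2.
No single strategy is best against every opponent action.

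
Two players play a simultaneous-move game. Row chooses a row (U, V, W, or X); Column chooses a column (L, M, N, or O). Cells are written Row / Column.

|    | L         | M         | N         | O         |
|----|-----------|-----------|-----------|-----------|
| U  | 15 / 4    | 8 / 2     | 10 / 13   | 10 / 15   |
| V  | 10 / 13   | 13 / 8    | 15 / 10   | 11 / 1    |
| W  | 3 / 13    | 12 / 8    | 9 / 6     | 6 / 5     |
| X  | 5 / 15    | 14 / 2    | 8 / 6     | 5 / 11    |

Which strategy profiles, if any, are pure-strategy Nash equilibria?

Find each player's best response to every opponent strategy; NE are the intersections.
Row's best responses — vs L: U (payoff 15); vs M: X (payoff 14); vs N: V (payoff 15); vs O: V (payoff 11).
Column's best responses — vs U: O (payoff 15); vs V: L (payoff 13); vs W: L (payoff 13); vs X: L (payoff 15).
No cell has both players best-responding. For instance, Row's best reply to L is U, but against U Column prefers O over L.

None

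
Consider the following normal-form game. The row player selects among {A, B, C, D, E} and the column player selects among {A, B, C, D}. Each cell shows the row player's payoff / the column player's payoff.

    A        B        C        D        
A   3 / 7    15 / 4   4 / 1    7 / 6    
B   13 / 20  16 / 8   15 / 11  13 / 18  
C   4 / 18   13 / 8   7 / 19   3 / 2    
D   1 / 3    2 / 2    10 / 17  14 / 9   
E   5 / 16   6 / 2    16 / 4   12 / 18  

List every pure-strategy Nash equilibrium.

(B, A)

Check mutual best responses: a cell is a NE iff neither player can gain by unilaterally deviating.
The row player's best responses — vs A: B (payoff 13); vs B: B (payoff 16); vs C: E (payoff 16); vs D: D (payoff 14).
The column player's best responses — vs A: A (payoff 7); vs B: A (payoff 20); vs C: C (payoff 19); vs D: C (payoff 17); vs E: D (payoff 18).
The only mutual best response is (B, A); neither player gains by switching there.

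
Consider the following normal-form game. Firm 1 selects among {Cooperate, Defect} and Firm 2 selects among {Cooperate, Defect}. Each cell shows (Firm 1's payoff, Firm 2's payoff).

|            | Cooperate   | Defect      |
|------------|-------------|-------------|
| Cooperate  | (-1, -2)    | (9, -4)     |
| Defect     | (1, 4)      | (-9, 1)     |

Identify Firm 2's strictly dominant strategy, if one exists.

Check whether one of Firm 2's strategies beats all alternatives regardless of what the opponent does.
Cooperate strictly dominates: vs Cooperate: -2 > -4; vs Defect: 4 > 1.

Cooperate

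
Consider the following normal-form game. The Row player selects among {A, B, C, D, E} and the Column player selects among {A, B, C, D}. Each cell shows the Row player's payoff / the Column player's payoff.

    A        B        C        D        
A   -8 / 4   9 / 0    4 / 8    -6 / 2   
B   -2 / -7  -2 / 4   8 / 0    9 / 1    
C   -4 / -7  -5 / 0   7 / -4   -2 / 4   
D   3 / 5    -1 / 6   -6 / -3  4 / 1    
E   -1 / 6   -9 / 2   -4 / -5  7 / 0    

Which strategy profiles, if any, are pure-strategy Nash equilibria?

No pure-strategy Nash equilibrium

Check mutual best responses: a cell is a NE iff neither player can gain by unilaterally deviating.
The Row player's best responses — vs A: D (payoff 3); vs B: A (payoff 9); vs C: B (payoff 8); vs D: B (payoff 9).
The Column player's best responses — vs A: C (payoff 8); vs B: B (payoff 4); vs C: D (payoff 4); vs D: B (payoff 6); vs E: A (payoff 6).
No cell has both players best-responding. For instance, the Row player's best reply to D is B, but against B the Column player prefers B over D.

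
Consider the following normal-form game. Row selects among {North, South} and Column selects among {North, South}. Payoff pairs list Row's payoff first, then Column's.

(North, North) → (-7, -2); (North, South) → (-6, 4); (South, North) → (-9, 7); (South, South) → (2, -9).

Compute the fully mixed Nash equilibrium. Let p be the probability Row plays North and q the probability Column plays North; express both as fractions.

p = 8/11, q = 4/5

In a mixed NE each player is indifferent between their pure strategies, so the opponent's mix sets the indifference.
Column indifferent between North and South: p·(-2) + (1−p)·7 = p·4 + (1−p)·(-9) ⟹ 7 + (-9)p = (-9) + 13p ⟹ p = 8/11.
Row indifferent between North and South: q·(-7) + (1−q)·(-6) = q·(-9) + (1−q)·2 ⟹ (-6) + (-1)q = 2 + (-11)q ⟹ q = 4/5.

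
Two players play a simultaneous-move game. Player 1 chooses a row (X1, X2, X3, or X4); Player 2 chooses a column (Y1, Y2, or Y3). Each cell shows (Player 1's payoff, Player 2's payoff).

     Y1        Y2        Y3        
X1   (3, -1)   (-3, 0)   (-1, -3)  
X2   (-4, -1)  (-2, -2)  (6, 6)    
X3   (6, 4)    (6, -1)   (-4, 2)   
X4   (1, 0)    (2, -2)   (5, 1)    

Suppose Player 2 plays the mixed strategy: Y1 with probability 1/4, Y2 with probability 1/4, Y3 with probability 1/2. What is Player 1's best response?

X4

Player 1's best reply maximizes expected payoff against the mix.
X1: (1/4)·3 + (1/4)·(-3) + (1/2)·(-1) = -1/2
X2: (1/4)·(-4) + (1/4)·(-2) + (1/2)·6 = 3/2
X3: (1/4)·6 + (1/4)·6 + (1/2)·(-4) = 1
X4: (1/4)·1 + (1/4)·2 + (1/2)·5 = 13/4
Highest expected payoff is 13/4, from X4.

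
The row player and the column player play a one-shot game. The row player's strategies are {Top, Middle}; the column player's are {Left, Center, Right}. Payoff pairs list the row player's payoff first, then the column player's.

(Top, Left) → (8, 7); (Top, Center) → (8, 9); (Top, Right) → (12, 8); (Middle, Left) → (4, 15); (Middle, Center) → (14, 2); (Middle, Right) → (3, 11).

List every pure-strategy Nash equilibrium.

There is no pure-strategy Nash equilibrium

A profile is a Nash equilibrium when each player is best-responding to the other.
The row player's best responses — vs Left: Top (payoff 8); vs Center: Middle (payoff 14); vs Right: Top (payoff 12).
The column player's best responses — vs Top: Center (payoff 9); vs Middle: Left (payoff 15).
No cell has both players best-responding. For instance, the row player's best reply to Left is Top, but against Top the column player prefers Center over Left.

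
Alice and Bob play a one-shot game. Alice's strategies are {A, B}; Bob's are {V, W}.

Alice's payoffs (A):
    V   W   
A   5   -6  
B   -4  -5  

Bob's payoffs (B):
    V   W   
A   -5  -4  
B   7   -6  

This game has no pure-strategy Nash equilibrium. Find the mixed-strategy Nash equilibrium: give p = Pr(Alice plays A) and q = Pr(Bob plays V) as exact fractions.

In a mixed NE each player is indifferent between their pure strategies, so the opponent's mix sets the indifference.
Bob indifferent between V and W: p·(-5) + (1−p)·7 = p·(-4) + (1−p)·(-6) ⟹ 7 + (-12)p = (-6) + 2p ⟹ p = 13/14.
Alice indifferent between A and B: q·5 + (1−q)·(-6) = q·(-4) + (1−q)·(-5) ⟹ (-6) + 11q = (-5) + 1q ⟹ q = 1/10.

p = 13/14, q = 1/10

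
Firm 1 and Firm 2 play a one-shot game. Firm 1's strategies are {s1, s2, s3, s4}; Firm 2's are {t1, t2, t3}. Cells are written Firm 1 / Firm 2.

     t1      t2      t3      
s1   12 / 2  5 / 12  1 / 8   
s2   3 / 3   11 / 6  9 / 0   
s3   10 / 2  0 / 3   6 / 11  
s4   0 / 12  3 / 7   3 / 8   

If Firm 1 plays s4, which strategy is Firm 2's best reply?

With Firm 1 fixed at s4, Firm 2's payoffs are: t1 → 12, t2 → 7, t3 → 8.
The maximum is 12, achieved by t1.

t1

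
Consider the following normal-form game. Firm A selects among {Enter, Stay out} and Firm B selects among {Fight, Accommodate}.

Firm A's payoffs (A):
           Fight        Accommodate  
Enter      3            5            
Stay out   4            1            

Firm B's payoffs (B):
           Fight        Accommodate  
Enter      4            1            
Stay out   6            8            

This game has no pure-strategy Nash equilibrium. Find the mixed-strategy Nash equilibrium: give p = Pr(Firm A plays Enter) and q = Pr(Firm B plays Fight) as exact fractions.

Each player's mixing probability is pinned down by making the *other* player indifferent.
Firm B indifferent between Fight and Accommodate: p·4 + (1−p)·6 = p·1 + (1−p)·8 ⟹ 6 + (-2)p = 8 + (-7)p ⟹ p = 2/5.
Firm A indifferent between Enter and Stay out: q·3 + (1−q)·5 = q·4 + (1−q)·1 ⟹ 5 + (-2)q = 1 + 3q ⟹ q = 4/5.

p = 2/5, q = 4/5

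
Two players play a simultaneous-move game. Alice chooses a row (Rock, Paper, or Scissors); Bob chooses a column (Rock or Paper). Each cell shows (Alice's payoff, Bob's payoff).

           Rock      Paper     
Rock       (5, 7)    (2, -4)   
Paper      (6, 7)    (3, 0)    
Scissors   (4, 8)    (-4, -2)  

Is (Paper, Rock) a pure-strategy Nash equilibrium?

Holding Bob at Rock: Alice gets 6 from Paper, versus 5 from Rock, 4 from Scissors. No profitable deviation for Alice.
Holding Alice at Paper: Bob gets 7 from Rock, versus 0 from Paper. No profitable deviation for Bob either.

Yes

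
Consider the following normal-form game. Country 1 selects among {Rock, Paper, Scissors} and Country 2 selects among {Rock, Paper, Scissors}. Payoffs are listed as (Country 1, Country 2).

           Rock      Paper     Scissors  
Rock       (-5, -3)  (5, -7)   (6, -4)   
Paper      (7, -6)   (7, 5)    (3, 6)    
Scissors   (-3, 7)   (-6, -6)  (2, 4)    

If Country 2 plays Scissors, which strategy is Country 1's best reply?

With Country 2 fixed at Scissors, Country 1's payoffs are: Rock → 6, Paper → 3, Scissors → 2.
The maximum is 6, achieved by Rock.

Rock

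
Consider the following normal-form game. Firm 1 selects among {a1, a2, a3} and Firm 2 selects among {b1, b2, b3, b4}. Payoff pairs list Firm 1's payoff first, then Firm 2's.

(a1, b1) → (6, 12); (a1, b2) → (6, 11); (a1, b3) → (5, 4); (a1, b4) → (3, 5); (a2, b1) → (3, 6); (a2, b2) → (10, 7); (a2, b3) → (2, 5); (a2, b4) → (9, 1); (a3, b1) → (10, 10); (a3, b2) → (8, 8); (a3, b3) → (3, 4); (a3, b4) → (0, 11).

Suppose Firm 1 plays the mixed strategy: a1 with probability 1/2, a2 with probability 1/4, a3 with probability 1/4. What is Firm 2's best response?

Compute Firm 2's expected payoff from each pure strategy against the given mix.
b1: (1/2)·12 + (1/4)·6 + (1/4)·10 = 10
b2: (1/2)·11 + (1/4)·7 + (1/4)·8 = 37/4
b3: (1/2)·4 + (1/4)·5 + (1/4)·4 = 17/4
b4: (1/2)·5 + (1/4)·1 + (1/4)·11 = 11/2
Highest expected payoff is 10, from b1.

b1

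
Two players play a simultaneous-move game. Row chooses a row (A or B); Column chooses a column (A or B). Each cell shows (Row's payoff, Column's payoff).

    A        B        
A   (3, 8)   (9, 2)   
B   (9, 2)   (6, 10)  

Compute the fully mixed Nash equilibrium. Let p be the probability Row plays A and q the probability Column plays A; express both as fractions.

Each player's mixing probability is pinned down by making the *other* player indifferent.
Column indifferent between A and B: p·8 + (1−p)·2 = p·2 + (1−p)·10 ⟹ 2 + 6p = 10 + (-8)p ⟹ p = 4/7.
Row indifferent between A and B: q·3 + (1−q)·9 = q·9 + (1−q)·6 ⟹ 9 + (-6)q = 6 + 3q ⟹ q = 1/3.

p = 4/7, q = 1/3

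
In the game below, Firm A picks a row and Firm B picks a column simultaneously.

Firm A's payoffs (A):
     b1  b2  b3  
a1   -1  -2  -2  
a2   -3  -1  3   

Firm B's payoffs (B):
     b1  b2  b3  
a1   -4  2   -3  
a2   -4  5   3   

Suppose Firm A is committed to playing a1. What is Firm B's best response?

b2

With Firm A fixed at a1, Firm B's payoffs are: b1 → -4, b2 → 2, b3 → -3.
The maximum is 2, achieved by b2.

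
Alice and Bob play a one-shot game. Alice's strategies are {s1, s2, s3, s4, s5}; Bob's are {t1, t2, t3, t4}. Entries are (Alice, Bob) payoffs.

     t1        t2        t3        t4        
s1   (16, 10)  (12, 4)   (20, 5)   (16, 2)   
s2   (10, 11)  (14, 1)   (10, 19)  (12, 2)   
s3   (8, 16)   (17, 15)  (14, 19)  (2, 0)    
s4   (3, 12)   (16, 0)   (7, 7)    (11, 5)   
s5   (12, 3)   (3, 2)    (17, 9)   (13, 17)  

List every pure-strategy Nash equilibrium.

Find each player's best response to every opponent strategy; NE are the intersections.
Alice's best responses — vs t1: s1 (payoff 16); vs t2: s3 (payoff 17); vs t3: s1 (payoff 20); vs t4: s1 (payoff 16).
Bob's best responses — vs s1: t1 (payoff 10); vs s2: t3 (payoff 19); vs s3: t3 (payoff 19); vs s4: t1 (payoff 12); vs s5: t4 (payoff 17).
The only mutual best response is (s1, t1); neither player gains by switching there.

(s1, t1)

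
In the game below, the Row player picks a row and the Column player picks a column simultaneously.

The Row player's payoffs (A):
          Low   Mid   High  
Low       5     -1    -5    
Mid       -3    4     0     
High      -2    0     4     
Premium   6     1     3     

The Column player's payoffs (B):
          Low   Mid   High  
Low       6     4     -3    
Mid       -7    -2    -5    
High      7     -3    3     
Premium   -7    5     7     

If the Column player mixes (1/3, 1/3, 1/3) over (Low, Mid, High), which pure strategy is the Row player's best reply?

Premium

The Row player's best reply maximizes expected payoff against the mix.
Low: (1/3)·5 + (1/3)·(-1) + (1/3)·(-5) = -1/3
Mid: (1/3)·(-3) + (1/3)·4 + (1/3)·0 = 1/3
High: (1/3)·(-2) + (1/3)·0 + (1/3)·4 = 2/3
Premium: (1/3)·6 + (1/3)·1 + (1/3)·3 = 10/3
Highest expected payoff is 10/3, from Premium.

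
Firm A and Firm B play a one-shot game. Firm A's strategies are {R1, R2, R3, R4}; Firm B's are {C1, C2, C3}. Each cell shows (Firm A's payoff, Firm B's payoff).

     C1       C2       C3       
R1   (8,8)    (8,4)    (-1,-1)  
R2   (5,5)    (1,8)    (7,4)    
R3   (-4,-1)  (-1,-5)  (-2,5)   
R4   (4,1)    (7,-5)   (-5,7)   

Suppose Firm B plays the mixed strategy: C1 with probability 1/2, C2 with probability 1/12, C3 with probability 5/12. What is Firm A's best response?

Compute Firm A's expected payoff from each pure strategy against the given mix.
R1: (1/2)·8 + (1/12)·8 + (5/12)·(-1) = 17/4
R2: (1/2)·5 + (1/12)·1 + (5/12)·7 = 11/2
R3: (1/2)·(-4) + (1/12)·(-1) + (5/12)·(-2) = -35/12
R4: (1/2)·4 + (1/12)·7 + (5/12)·(-5) = 1/2
Highest expected payoff is 11/2, from R2.

R2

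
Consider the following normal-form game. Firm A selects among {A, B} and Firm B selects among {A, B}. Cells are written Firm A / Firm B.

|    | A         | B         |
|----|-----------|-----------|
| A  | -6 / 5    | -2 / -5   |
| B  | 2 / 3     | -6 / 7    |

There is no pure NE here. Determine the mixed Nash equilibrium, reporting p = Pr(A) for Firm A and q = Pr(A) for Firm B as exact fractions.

p = 2/7, q = 1/3

In a mixed NE each player is indifferent between their pure strategies, so the opponent's mix sets the indifference.
Firm B indifferent between A and B: p·5 + (1−p)·3 = p·(-5) + (1−p)·7 ⟹ 3 + 2p = 7 + (-12)p ⟹ p = 2/7.
Firm A indifferent between A and B: q·(-6) + (1−q)·(-2) = q·2 + (1−q)·(-6) ⟹ (-2) + (-4)q = (-6) + 8q ⟹ q = 1/3.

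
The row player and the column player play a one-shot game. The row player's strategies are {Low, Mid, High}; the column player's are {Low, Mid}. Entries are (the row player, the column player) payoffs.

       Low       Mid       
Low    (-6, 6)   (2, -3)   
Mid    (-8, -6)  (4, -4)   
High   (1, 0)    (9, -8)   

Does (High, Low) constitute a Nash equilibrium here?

Holding the column player at Low: the row player gets 1 from High, versus -6 from Low, -8 from Mid. No profitable deviation for the row player.
Holding the row player at High: the column player gets 0 from Low, versus -8 from Mid. No profitable deviation for the column player either.

Yes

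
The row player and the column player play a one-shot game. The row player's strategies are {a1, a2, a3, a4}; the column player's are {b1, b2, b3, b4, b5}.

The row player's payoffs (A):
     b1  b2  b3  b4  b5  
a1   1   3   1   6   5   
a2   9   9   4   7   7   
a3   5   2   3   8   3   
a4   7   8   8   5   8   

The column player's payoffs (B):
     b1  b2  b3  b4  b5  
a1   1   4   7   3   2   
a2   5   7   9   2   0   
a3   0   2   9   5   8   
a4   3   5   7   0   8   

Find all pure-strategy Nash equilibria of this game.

Check mutual best responses: a cell is a NE iff neither player can gain by unilaterally deviating.
The row player's best responses — vs b1: a2 (payoff 9); vs b2: a2 (payoff 9); vs b3: a4 (payoff 8); vs b4: a3 (payoff 8); vs b5: a4 (payoff 8).
The column player's best responses — vs a1: b3 (payoff 7); vs a2: b3 (payoff 9); vs a3: b3 (payoff 9); vs a4: b5 (payoff 8).
The only mutual best response is (a4, b5); neither player gains by switching there.

(a4, b5)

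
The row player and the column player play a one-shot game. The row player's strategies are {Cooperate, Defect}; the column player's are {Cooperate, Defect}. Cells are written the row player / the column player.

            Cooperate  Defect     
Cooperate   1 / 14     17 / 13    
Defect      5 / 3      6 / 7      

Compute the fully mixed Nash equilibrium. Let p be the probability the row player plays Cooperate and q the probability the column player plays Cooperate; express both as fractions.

p = 4/5, q = 11/15

In a mixed NE each player is indifferent between their pure strategies, so the opponent's mix sets the indifference.
The column player indifferent between Cooperate and Defect: p·14 + (1−p)·3 = p·13 + (1−p)·7 ⟹ 3 + 11p = 7 + 6p ⟹ p = 4/5.
The row player indifferent between Cooperate and Defect: q·1 + (1−q)·17 = q·5 + (1−q)·6 ⟹ 17 + (-16)q = 6 + (-1)q ⟹ q = 11/15.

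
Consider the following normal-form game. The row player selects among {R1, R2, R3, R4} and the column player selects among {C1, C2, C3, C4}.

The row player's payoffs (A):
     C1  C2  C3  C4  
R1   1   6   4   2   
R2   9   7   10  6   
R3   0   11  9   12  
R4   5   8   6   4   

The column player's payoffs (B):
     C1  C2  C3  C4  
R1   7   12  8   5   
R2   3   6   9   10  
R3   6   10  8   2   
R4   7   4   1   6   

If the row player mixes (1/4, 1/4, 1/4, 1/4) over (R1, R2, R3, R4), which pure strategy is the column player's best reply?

Compute the column player's expected payoff from each pure strategy against the given mix.
C1: (1/4)·7 + (1/4)·3 + (1/4)·6 + (1/4)·7 = 23/4
C2: (1/4)·12 + (1/4)·6 + (1/4)·10 + (1/4)·4 = 8
C3: (1/4)·8 + (1/4)·9 + (1/4)·8 + (1/4)·1 = 13/2
C4: (1/4)·5 + (1/4)·10 + (1/4)·2 + (1/4)·6 = 23/4
Highest expected payoff is 8, from C2.

C2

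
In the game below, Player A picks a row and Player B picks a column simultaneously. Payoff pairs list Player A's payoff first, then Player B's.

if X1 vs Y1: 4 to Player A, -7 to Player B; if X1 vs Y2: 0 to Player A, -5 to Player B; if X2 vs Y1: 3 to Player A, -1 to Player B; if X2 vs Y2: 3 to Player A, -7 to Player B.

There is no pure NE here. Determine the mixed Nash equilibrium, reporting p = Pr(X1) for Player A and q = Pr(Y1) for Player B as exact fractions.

Each player's mixing probability is pinned down by making the *other* player indifferent.
Player B indifferent between Y1 and Y2: p·(-7) + (1−p)·(-1) = p·(-5) + (1−p)·(-7) ⟹ (-1) + (-6)p = (-7) + 2p ⟹ p = 3/4.
Player A indifferent between X1 and X2: q·4 + (1−q)·0 = q·3 + (1−q)·3 ⟹ 0 + 4q = 3 + 0q ⟹ q = 3/4.

p = 3/4, q = 3/4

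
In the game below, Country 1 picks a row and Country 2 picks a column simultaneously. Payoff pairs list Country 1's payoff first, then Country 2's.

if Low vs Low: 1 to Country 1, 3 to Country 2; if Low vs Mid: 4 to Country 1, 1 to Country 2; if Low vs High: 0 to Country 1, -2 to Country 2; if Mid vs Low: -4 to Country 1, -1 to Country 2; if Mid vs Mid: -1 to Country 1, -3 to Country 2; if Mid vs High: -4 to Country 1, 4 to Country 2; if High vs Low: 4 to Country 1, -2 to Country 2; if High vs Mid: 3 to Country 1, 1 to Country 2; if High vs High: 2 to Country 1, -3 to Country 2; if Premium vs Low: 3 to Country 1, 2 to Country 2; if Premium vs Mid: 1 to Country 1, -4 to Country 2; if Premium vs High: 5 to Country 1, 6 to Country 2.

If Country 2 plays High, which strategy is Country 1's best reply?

With Country 2 fixed at High, Country 1's payoffs are: Low → 0, Mid → -4, High → 2, Premium → 5.
The maximum is 5, achieved by Premium.

Premium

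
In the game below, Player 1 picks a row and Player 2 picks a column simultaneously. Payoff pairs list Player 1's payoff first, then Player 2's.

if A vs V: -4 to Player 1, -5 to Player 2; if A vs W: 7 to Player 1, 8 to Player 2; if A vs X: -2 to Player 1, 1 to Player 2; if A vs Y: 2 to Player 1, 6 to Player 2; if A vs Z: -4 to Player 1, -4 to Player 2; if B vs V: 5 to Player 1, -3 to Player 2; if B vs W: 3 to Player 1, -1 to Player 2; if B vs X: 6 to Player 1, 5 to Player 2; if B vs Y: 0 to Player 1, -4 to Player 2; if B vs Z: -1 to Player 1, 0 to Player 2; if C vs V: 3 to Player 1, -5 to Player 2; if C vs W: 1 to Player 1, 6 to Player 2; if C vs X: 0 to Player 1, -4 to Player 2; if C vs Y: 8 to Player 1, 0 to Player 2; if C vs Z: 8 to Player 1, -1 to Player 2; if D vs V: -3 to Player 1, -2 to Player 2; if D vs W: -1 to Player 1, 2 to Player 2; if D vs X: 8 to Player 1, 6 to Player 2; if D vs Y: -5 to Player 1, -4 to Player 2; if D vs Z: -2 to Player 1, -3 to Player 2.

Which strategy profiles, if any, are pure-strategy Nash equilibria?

Find each player's best response to every opponent strategy; NE are the intersections.
Player 1's best responses — vs V: B (payoff 5); vs W: A (payoff 7); vs X: D (payoff 8); vs Y: C (payoff 8); vs Z: C (payoff 8).
Player 2's best responses — vs A: W (payoff 8); vs B: X (payoff 5); vs C: W (payoff 6); vs D: X (payoff 6).
Mutual best responses occur at (A, W) and (D, X); at each, neither player gains by switching.

(A, W) and (D, X)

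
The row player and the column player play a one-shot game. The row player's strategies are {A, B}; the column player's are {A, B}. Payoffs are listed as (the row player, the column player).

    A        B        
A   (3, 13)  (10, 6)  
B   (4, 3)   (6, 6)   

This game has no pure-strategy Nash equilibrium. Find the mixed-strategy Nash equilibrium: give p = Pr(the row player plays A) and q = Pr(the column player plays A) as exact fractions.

p = 3/10, q = 4/5

In a mixed NE each player is indifferent between their pure strategies, so the opponent's mix sets the indifference.
The column player indifferent between A and B: p·13 + (1−p)·3 = p·6 + (1−p)·6 ⟹ 3 + 10p = 6 + 0p ⟹ p = 3/10.
The row player indifferent between A and B: q·3 + (1−q)·10 = q·4 + (1−q)·6 ⟹ 10 + (-7)q = 6 + (-2)q ⟹ q = 4/5.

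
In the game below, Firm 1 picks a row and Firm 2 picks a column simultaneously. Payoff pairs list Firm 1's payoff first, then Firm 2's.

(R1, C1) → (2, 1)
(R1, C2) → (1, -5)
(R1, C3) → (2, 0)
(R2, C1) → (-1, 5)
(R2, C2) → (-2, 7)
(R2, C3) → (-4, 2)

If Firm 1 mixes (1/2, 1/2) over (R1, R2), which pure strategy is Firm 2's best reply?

C1

Firm 2's best reply maximizes expected payoff against the mix.
C1: (1/2)·1 + (1/2)·5 = 3
C2: (1/2)·(-5) + (1/2)·7 = 1
C3: (1/2)·0 + (1/2)·2 = 1
Highest expected payoff is 3, from C1.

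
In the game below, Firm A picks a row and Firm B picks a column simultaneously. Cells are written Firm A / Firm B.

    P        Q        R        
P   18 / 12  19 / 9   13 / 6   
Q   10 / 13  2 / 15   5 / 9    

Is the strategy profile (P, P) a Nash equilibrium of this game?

Holding Firm B at P: Firm A gets 18 from P, versus 10 from Q. No profitable deviation for Firm A.
Holding Firm A at P: Firm B gets 12 from P, versus 9 from Q, 6 from R. No profitable deviation for Firm B either.

Yes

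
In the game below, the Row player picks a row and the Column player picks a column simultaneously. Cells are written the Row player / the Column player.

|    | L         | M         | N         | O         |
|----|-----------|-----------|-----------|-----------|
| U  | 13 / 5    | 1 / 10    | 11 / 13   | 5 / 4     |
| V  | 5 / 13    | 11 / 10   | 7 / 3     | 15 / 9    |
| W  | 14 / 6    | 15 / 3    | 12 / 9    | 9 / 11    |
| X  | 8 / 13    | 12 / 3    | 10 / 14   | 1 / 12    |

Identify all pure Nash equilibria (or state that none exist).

There is no pure-strategy Nash equilibrium

Find each player's best response to every opponent strategy; NE are the intersections.
The Row player's best responses — vs L: W (payoff 14); vs M: W (payoff 15); vs N: W (payoff 12); vs O: V (payoff 15).
The Column player's best responses — vs U: N (payoff 13); vs V: L (payoff 13); vs W: O (payoff 11); vs X: N (payoff 14).
No cell has both players best-responding. For instance, the Row player's best reply to L is W, but against W the Column player prefers O over L.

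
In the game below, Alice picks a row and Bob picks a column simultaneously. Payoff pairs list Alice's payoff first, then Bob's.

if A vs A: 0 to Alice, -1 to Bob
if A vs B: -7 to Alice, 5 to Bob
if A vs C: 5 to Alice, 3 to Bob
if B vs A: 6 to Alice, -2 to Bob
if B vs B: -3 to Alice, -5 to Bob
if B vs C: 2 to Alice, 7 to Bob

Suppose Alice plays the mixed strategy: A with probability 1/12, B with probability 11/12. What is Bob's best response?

C

Bob's best reply maximizes expected payoff against the mix.
A: (1/12)·(-1) + (11/12)·(-2) = -23/12
B: (1/12)·5 + (11/12)·(-5) = -25/6
C: (1/12)·3 + (11/12)·7 = 20/3
Highest expected payoff is 20/3, from C.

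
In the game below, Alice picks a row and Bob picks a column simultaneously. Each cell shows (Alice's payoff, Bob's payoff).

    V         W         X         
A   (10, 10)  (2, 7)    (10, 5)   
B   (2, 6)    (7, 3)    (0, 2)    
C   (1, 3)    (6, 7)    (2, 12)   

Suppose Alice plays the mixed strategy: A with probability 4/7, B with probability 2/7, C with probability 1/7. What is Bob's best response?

V

Bob's best reply maximizes expected payoff against the mix.
V: (4/7)·10 + (2/7)·6 + (1/7)·3 = 55/7
W: (4/7)·7 + (2/7)·3 + (1/7)·7 = 41/7
X: (4/7)·5 + (2/7)·2 + (1/7)·12 = 36/7
Highest expected payoff is 55/7, from V.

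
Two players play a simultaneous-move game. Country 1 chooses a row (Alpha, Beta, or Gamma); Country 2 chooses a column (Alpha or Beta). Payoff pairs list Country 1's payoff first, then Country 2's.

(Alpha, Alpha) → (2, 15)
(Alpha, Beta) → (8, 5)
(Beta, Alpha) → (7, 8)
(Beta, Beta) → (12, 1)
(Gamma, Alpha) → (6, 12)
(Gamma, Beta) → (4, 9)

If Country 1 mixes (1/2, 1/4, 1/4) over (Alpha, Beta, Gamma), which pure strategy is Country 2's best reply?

Compute Country 2's expected payoff from each pure strategy against the given mix.
Alpha: (1/2)·15 + (1/4)·8 + (1/4)·12 = 25/2
Beta: (1/2)·5 + (1/4)·1 + (1/4)·9 = 5
Highest expected payoff is 25/2, from Alpha.

Alpha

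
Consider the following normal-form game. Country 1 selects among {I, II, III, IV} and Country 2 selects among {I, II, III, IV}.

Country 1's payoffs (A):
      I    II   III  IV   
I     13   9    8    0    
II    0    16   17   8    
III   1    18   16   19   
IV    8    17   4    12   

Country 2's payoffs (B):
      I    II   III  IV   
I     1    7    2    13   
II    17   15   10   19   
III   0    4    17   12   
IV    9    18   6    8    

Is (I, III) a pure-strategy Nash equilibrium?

Holding Country 2 at III: Country 1 gets 8 from I but could get 17 by switching to II. Country 1 has a profitable deviation.

No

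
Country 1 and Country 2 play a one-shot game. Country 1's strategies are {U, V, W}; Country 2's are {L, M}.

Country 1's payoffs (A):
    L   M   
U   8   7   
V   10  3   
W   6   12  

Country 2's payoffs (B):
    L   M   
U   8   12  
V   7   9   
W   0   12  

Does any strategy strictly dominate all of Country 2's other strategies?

A strategy is strictly dominant if it gives Country 2 a strictly higher payoff than every other strategy, against every choice by the opponent.
M strictly dominates: vs U: 12 > 8; vs V: 9 > 7; vs W: 12 > 0.

M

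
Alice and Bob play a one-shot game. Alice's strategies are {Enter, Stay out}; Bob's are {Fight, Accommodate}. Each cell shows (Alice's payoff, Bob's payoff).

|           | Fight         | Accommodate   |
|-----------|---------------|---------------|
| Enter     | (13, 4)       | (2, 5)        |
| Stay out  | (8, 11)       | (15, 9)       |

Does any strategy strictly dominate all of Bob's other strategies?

No strictly dominant strategy

A strategy is strictly dominant if it gives Bob a strictly higher payoff than every other strategy, against every choice by the opponent.
Fight is not dominant: against Enter, Accommodate gives 5 > 4.
Accommodate is not dominant: against Stay out, Fight gives 11 > 9.
No single strategy is best against every opponent action.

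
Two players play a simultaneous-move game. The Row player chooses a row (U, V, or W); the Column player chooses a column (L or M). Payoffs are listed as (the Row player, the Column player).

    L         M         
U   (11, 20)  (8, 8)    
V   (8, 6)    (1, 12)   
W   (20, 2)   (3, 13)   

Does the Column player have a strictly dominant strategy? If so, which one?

No strictly dominant strategy

A strategy is strictly dominant if it gives the Column player a strictly higher payoff than every other strategy, against every choice by the opponent.
L is not dominant: against V, M gives 12 > 6.
M is not dominant: against U, L gives 20 > 8.
No single strategy is best against every opponent action.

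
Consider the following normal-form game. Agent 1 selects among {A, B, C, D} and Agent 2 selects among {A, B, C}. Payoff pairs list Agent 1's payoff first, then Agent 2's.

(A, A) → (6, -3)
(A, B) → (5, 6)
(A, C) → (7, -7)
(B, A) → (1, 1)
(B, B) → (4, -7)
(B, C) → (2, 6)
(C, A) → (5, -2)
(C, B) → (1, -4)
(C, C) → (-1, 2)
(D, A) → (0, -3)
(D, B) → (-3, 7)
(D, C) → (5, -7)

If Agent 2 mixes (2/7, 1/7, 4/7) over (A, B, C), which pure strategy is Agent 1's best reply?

Compute Agent 1's expected payoff from each pure strategy against the given mix.
A: (2/7)·6 + (1/7)·5 + (4/7)·7 = 45/7
B: (2/7)·1 + (1/7)·4 + (4/7)·2 = 2
C: (2/7)·5 + (1/7)·1 + (4/7)·(-1) = 1
D: (2/7)·0 + (1/7)·(-3) + (4/7)·5 = 17/7
Highest expected payoff is 45/7, from A.

A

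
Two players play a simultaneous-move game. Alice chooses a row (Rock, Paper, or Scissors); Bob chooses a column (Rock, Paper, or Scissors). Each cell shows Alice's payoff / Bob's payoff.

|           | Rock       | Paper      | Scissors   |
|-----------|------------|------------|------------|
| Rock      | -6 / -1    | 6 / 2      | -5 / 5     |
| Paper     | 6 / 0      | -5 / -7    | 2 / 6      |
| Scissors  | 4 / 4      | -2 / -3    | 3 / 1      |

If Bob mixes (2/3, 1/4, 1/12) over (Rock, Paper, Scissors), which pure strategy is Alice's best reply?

Paper

Compute Alice's expected payoff from each pure strategy against the given mix.
Rock: (2/3)·(-6) + (1/4)·6 + (1/12)·(-5) = -35/12
Paper: (2/3)·6 + (1/4)·(-5) + (1/12)·2 = 35/12
Scissors: (2/3)·4 + (1/4)·(-2) + (1/12)·3 = 29/12
Highest expected payoff is 35/12, from Paper.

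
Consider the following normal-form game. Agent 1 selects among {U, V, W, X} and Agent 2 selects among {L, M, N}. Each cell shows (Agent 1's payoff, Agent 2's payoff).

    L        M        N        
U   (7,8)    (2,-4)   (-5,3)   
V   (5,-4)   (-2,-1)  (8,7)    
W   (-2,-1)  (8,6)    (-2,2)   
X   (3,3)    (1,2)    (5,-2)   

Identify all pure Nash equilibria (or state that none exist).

(U, L), (V, N), and (W, M)

Check mutual best responses: a cell is a NE iff neither player can gain by unilaterally deviating.
Agent 1's best responses — vs L: U (payoff 7); vs M: W (payoff 8); vs N: V (payoff 8).
Agent 2's best responses — vs U: L (payoff 8); vs V: N (payoff 7); vs W: M (payoff 6); vs X: L (payoff 3).
Mutual best responses occur at (U, L), (V, N), and (W, M); at each, neither player gains by switching.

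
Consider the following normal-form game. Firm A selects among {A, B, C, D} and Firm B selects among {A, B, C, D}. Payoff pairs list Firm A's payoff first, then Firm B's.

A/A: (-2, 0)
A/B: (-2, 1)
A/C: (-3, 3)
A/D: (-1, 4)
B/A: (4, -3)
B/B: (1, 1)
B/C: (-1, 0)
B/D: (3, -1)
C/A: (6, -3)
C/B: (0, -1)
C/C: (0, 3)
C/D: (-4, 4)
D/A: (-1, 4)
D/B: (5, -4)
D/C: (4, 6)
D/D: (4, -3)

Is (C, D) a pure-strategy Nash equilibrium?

Holding Firm B at D: Firm A gets -4 from C but could get 4 by switching to D. Firm A has a profitable deviation.

No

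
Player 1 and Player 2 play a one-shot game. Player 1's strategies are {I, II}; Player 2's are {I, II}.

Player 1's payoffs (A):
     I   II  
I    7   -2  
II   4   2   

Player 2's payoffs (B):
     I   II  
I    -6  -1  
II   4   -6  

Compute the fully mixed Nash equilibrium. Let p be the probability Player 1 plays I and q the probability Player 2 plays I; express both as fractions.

p = 2/3, q = 4/7

Each player's mixing probability is pinned down by making the *other* player indifferent.
Player 2 indifferent between I and II: p·(-6) + (1−p)·4 = p·(-1) + (1−p)·(-6) ⟹ 4 + (-10)p = (-6) + 5p ⟹ p = 2/3.
Player 1 indifferent between I and II: q·7 + (1−q)·(-2) = q·4 + (1−q)·2 ⟹ (-2) + 9q = 2 + 2q ⟹ q = 4/7.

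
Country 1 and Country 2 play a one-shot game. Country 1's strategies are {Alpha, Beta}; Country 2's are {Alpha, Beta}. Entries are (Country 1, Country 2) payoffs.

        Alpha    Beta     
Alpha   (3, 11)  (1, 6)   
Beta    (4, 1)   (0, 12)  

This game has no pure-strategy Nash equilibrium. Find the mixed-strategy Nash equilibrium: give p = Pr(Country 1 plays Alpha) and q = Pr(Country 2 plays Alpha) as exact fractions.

In a mixed NE each player is indifferent between their pure strategies, so the opponent's mix sets the indifference.
Country 2 indifferent between Alpha and Beta: p·11 + (1−p)·1 = p·6 + (1−p)·12 ⟹ 1 + 10p = 12 + (-6)p ⟹ p = 11/16.
Country 1 indifferent between Alpha and Beta: q·3 + (1−q)·1 = q·4 + (1−q)·0 ⟹ 1 + 2q = 0 + 4q ⟹ q = 1/2.

p = 11/16, q = 1/2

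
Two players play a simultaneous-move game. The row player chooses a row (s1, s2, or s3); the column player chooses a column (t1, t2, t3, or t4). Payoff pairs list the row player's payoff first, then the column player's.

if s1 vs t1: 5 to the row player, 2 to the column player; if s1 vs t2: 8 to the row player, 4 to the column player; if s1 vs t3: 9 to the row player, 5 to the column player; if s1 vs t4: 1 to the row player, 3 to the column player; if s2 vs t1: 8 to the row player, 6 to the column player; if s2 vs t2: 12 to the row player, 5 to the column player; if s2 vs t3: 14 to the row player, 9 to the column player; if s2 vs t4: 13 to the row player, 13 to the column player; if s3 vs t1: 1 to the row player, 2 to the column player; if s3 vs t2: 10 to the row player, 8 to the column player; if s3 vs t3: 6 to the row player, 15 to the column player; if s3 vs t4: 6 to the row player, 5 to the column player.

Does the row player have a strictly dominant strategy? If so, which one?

s2

Check whether one of the row player's strategies beats all alternatives regardless of what the opponent does.
s2 strictly dominates: vs t1: 8 > each of {5, 1}; vs t2: 12 > each of {8, 10}; vs t3: 14 > each of {9, 6}; vs t4: 13 > each of {1, 6}.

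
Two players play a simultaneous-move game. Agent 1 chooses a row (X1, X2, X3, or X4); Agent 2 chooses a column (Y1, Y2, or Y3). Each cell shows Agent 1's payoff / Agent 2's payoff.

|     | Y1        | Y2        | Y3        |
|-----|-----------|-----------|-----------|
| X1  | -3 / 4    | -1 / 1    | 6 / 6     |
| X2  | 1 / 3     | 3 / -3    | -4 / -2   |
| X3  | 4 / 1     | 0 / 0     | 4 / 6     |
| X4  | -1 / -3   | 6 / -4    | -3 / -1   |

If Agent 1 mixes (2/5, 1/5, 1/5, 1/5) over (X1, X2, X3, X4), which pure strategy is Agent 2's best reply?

Y3

Compute Agent 2's expected payoff from each pure strategy against the given mix.
Y1: (2/5)·4 + (1/5)·3 + (1/5)·1 + (1/5)·(-3) = 9/5
Y2: (2/5)·1 + (1/5)·(-3) + (1/5)·0 + (1/5)·(-4) = -1
Y3: (2/5)·6 + (1/5)·(-2) + (1/5)·6 + (1/5)·(-1) = 3
Highest expected payoff is 3, from Y3.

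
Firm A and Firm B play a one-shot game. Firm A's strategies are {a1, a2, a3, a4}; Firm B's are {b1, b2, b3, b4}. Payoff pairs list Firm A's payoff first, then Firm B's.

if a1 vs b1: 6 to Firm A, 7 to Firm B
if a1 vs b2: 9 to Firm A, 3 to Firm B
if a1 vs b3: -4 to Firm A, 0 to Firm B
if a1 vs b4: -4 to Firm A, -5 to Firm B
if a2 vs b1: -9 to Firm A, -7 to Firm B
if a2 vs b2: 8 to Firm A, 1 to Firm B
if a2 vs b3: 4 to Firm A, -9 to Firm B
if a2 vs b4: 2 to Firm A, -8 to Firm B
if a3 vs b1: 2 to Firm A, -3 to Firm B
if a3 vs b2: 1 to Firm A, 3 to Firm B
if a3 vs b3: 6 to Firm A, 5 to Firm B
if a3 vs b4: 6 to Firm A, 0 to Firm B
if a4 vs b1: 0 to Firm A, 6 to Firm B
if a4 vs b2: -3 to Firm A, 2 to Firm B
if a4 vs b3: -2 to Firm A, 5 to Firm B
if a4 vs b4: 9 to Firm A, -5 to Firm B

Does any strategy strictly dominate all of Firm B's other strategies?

A strategy is strictly dominant if it gives Firm B a strictly higher payoff than every other strategy, against every choice by the opponent.
b1 is not dominant: against a2, b2 gives 1 > -7.
b2 is not dominant: against a1, b1 gives 7 > 3.
b3 is not dominant: against a1, b1 gives 7 > 0.
b4 is not dominant: against a1, b1 gives 7 > -5.
No single strategy is best against every opponent action.

None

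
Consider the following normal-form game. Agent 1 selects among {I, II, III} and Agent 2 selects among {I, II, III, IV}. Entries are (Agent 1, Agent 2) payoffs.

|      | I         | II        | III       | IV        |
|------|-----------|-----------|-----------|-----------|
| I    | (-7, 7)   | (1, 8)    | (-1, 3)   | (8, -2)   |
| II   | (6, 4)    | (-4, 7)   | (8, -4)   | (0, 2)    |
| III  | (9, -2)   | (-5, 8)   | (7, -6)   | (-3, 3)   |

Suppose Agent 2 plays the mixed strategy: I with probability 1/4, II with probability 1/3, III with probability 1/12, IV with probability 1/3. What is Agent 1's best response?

I

Compute Agent 1's expected payoff from each pure strategy against the given mix.
I: (1/4)·(-7) + (1/3)·1 + (1/12)·(-1) + (1/3)·8 = 7/6
II: (1/4)·6 + (1/3)·(-4) + (1/12)·8 + (1/3)·0 = 5/6
III: (1/4)·9 + (1/3)·(-5) + (1/12)·7 + (1/3)·(-3) = 1/6
Highest expected payoff is 7/6, from I.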